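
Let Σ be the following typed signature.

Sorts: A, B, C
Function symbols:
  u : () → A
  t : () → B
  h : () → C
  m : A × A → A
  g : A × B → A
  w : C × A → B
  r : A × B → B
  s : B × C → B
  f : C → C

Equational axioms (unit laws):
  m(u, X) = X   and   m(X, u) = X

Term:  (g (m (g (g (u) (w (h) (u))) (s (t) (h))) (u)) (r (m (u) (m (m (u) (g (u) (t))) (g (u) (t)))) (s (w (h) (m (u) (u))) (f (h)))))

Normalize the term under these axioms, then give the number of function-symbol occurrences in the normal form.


1. (g (m (g (g (u) (w (h) (u))) (s (t) (h))) (u)) (r (m (u) (m (m (u) (g (u) (t))) (g (u) (t)))) (s (w (h) (m (u) (u))) (f (h)))))  →  (g (g (g (u) (w (h) (u))) (s (t) (h))) (r (m (u) (m (m (u) (g (u) (t))) (g (u) (t)))) (s (w (h) (m (u) (u))) (f (h)))))
2. (g (g (g (u) (w (h) (u))) (s (t) (h))) (r (m (u) (m (m (u) (g (u) (t))) (g (u) (t)))) (s (w (h) (m (u) (u))) (f (h)))))  →  (g (g (g (u) (w (h) (u))) (s (t) (h))) (r (m (m (u) (g (u) (t))) (g (u) (t))) (s (w (h) (m (u) (u))) (f (h)))))
3. (g (g (g (u) (w (h) (u))) (s (t) (h))) (r (m (m (u) (g (u) (t))) (g (u) (t))) (s (w (h) (m (u) (u))) (f (h)))))  →  (g (g (g (u) (w (h) (u))) (s (t) (h))) (r (m (g (u) (t)) (g (u) (t))) (s (w (h) (m (u) (u))) (f (h)))))
4. (g (g (g (u) (w (h) (u))) (s (t) (h))) (r (m (g (u) (t)) (g (u) (t))) (s (w (h) (m (u) (u))) (f (h)))))  →  (g (g (g (u) (w (h) (u))) (s (t) (h))) (r (m (g (u) (t)) (g (u) (t))) (s (w (h) (u)) (f (h)))))
normal form: (g (g (g (u) (w (h) (u))) (s (t) (h))) (r (m (g (u) (t)) (g (u) (t))) (s (w (h) (u)) (f (h)))))

size = 24


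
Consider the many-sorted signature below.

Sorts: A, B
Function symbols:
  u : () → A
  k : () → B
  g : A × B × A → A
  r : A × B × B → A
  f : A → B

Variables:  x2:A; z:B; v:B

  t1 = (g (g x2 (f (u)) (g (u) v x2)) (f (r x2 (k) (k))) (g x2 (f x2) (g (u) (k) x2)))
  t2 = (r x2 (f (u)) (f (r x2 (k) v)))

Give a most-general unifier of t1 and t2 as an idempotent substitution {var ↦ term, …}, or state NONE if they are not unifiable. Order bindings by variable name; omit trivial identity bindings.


NONE (not unifiable)

head clash or occurs-check failure — not unifiable


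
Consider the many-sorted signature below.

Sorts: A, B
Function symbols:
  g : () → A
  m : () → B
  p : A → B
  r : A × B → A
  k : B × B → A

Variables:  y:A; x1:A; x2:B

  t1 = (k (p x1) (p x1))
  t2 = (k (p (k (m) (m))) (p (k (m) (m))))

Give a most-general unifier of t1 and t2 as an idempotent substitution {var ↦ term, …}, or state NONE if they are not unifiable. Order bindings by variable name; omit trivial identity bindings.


{x1 ↦ (k (m) (m))}


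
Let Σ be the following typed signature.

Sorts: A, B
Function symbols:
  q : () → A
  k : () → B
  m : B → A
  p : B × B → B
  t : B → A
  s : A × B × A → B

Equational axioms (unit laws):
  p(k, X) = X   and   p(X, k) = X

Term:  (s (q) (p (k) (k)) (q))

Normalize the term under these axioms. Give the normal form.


1. (s (q) (p (k) (k)) (q))  →  (s (q) (k) (q))

normal form = (s (q) (k) (q))


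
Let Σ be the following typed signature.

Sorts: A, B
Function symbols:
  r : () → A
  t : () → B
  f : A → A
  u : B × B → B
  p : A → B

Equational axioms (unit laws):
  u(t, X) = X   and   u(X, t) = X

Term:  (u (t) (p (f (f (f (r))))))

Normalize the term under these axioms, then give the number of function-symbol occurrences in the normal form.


1. (u (t) (p (f (f (f (r))))))  →  (p (f (f (f (r)))))
normal form: (p (f (f (f (r)))))

size = 5


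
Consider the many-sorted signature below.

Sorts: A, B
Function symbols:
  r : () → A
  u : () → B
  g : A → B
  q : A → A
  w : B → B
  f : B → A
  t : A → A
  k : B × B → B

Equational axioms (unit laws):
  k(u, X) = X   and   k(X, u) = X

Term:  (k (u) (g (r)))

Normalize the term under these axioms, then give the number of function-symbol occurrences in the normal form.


size = 2

1. (k (u) (g (r)))  →  (g (r))
normal form: (g (r))


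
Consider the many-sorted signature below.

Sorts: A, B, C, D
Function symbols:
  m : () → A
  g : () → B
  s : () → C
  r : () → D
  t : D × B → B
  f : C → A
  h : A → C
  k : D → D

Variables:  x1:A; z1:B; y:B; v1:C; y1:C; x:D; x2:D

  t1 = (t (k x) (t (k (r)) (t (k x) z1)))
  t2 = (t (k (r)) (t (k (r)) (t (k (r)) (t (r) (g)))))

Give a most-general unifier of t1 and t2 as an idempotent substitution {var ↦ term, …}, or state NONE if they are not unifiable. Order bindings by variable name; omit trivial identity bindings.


{x ↦ (r), z1 ↦ (t (r) (g))}


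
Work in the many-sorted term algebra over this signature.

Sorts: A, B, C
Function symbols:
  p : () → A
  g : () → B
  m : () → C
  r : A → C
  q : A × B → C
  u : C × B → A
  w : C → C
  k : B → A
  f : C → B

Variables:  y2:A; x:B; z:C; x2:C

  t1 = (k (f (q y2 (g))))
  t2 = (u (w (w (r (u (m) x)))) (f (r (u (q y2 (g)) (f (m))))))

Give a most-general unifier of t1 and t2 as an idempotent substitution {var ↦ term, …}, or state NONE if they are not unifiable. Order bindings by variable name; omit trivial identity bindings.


NONE (not unifiable)

head clash or occurs-check failure — not unifiable


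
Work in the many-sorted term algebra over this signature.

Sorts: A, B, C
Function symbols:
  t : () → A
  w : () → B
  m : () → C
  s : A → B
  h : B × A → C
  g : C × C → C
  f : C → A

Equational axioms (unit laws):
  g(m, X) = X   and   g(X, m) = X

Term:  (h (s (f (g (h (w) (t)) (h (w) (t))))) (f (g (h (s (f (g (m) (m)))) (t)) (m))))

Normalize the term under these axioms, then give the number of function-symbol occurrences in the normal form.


size = 16

1. (h (s (f (g (h (w) (t)) (h (w) (t))))) (f (g (h (s (f (g (m) (m)))) (t)) (m))))  →  (h (s (f (g (h (w) (t)) (h (w) (t))))) (f (h (s (f (g (m) (m)))) (t))))
2. (h (s (f (g (h (w) (t)) (h (w) (t))))) (f (h (s (f (g (m) (m)))) (t))))  →  (h (s (f (g (h (w) (t)) (h (w) (t))))) (f (h (s (f (m))) (t))))
normal form: (h (s (f (g (h (w) (t)) (h (w) (t))))) (f (h (s (f (m))) (t))))


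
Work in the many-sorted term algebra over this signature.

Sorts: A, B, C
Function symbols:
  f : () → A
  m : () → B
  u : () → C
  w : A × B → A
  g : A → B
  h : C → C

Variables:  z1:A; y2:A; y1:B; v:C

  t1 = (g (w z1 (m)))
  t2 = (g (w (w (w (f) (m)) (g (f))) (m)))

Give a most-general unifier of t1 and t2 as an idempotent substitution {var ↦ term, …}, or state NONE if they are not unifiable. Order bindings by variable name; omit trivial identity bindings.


{z1 ↦ (w (w (f) (m)) (g (f)))}


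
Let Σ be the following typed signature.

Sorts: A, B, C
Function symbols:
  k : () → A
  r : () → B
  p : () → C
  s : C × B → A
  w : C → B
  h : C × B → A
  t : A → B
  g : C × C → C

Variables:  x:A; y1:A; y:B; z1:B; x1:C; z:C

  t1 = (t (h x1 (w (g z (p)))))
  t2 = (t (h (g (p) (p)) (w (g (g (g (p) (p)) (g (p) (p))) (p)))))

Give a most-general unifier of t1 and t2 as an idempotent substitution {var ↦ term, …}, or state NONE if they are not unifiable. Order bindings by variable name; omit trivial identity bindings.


{x1 ↦ (g (p) (p)), z ↦ (g (g (p) (p)) (g (p) (p)))}


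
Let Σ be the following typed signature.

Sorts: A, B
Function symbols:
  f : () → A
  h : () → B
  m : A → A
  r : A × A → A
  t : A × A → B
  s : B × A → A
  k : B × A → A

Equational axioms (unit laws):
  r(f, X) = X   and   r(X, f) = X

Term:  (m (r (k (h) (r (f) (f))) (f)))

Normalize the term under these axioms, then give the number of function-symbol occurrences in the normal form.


1. (m (r (k (h) (r (f) (f))) (f)))  →  (m (k (h) (r (f) (f))))
2. (m (k (h) (r (f) (f))))  →  (m (k (h) (f)))
normal form: (m (k (h) (f)))

size = 4


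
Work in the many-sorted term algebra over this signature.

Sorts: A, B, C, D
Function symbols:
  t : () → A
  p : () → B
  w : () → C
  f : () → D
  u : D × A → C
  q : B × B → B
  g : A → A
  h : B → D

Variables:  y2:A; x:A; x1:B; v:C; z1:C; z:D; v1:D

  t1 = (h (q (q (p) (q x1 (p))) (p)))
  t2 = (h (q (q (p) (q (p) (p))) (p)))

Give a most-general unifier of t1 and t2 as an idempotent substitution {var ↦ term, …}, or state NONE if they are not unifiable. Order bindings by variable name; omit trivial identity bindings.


{x1 ↦ (p)}


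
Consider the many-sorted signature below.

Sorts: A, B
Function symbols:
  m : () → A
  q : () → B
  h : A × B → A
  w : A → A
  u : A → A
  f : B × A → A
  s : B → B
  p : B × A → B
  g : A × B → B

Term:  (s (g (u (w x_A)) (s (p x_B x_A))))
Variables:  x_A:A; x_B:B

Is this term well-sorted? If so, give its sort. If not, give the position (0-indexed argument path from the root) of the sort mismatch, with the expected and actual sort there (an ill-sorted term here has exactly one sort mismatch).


        x_A : A
      (w x_A) : A
    (u (w x_A)) : A
        x_B : B
        x_A : A
      (p x_B x_A) : B
    (s (p x_B x_A)) : B
  (g (u (w x_A)) (s (p x_B x_A))) : B
(s (g (u (w x_A)) (s (p x_B x_A)))) : B

well-sorted; sort = B


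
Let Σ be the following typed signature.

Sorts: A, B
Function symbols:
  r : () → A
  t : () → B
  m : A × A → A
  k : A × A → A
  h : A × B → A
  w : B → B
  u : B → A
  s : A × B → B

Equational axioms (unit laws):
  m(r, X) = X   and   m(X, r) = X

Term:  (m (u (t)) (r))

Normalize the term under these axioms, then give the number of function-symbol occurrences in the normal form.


1. (m (u (t)) (r))  →  (u (t))
normal form: (u (t))

size = 2


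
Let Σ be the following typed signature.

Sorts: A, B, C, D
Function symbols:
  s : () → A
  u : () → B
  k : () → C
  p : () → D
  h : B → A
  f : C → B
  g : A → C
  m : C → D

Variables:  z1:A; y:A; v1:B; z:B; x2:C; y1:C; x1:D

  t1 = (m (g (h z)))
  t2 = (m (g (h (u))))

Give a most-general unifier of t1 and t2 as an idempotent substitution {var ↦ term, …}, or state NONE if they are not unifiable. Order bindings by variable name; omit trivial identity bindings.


{z ↦ (u)}


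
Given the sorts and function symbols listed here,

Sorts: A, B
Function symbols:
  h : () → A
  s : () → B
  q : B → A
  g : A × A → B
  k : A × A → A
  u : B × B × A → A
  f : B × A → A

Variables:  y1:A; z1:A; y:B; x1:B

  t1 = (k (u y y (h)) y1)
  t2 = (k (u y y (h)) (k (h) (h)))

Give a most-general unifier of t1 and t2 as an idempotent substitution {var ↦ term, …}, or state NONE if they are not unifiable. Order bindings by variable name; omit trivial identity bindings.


{y1 ↦ (k (h) (h))}


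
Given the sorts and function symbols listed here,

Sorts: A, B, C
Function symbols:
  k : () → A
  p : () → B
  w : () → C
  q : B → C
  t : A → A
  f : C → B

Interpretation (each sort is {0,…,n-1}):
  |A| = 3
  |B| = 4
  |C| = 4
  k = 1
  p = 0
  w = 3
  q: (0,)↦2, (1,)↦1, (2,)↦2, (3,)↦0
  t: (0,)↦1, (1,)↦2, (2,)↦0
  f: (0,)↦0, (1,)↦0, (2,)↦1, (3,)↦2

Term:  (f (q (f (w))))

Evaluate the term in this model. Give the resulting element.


  w = 3
  (f (w)) = f(3,) = 2
  (q (f (w))) = q(2,) = 2
  (f (q (f (w)))) = f(2,) = 1

value = 1


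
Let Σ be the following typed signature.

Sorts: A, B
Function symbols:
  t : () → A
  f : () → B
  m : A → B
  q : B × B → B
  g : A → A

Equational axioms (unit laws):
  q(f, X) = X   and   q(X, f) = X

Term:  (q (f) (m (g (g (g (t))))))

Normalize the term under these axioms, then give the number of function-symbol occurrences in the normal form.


1. (q (f) (m (g (g (g (t))))))  →  (m (g (g (g (t)))))
normal form: (m (g (g (g (t)))))

size = 5


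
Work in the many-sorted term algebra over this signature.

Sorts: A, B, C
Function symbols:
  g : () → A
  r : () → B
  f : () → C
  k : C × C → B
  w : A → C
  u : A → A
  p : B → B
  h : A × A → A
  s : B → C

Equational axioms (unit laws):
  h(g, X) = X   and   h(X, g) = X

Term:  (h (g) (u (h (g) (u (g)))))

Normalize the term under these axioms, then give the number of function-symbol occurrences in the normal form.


1. (h (g) (u (h (g) (u (g)))))  →  (u (h (g) (u (g))))
2. (u (h (g) (u (g))))  →  (u (u (g)))
normal form: (u (u (g)))

size = 3


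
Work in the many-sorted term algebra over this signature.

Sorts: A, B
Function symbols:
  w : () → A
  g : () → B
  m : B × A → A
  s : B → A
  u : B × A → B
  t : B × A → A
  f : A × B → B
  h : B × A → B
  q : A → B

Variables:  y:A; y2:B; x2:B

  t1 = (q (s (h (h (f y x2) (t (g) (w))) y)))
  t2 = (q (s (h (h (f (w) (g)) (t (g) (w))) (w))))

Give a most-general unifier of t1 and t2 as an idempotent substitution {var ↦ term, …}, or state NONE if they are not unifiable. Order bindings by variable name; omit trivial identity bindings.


{x2 ↦ (g), y ↦ (w)}


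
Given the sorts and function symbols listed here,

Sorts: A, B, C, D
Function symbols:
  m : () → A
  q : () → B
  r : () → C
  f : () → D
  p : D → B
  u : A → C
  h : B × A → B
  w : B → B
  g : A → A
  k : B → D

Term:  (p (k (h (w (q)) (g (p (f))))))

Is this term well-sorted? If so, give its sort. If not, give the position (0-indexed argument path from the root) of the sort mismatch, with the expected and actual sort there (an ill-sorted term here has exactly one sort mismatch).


ill-sorted at position [0, 0, 1, 0]: expected A, got B

        (q) : B
      (w (q)) : B
          (f) : D
        (p (f)) : B
      (g (p (f))) : ✗ arg 0 at [0, 0, 1, 0] has sort B, expected A


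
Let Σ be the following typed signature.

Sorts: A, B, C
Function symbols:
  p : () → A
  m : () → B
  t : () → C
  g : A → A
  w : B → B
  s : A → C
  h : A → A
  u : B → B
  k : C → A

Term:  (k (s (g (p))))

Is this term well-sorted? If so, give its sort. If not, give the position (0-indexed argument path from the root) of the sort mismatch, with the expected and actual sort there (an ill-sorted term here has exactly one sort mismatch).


      (p) : A
    (g (p)) : A
  (s (g (p))) : C
(k (s (g (p)))) : A

well-sorted; sort = A


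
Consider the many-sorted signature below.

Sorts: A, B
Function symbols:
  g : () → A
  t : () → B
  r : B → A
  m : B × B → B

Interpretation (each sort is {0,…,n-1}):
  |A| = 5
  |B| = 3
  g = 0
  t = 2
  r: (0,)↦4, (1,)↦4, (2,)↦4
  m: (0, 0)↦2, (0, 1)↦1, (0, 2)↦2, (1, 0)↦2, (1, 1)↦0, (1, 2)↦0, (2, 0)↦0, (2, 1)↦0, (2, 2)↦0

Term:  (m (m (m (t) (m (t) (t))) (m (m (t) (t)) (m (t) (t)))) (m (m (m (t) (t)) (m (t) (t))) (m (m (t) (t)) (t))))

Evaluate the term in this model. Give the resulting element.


value = 0

  t = 2
  t = 2
  t = 2
  (m (t) (t)) = m(2, 2) = 0
  (m (t) (m (t) (t))) = m(2, 0) = 0
  t = 2
  t = 2
  (m (t) (t)) = m(2, 2) = 0
  t = 2
  t = 2
  (m (t) (t)) = m(2, 2) = 0
  (m (m (t) (t)) (m (t) (t))) = m(0, 0) = 2
  (m (m (t) (m (t) (t))) (m (m (t) (t)) (m (t) (t)))) = m(0, 2) = 2
  t = 2
  t = 2
  (m (t) (t)) = m(2, 2) = 0
  t = 2
  t = 2
  (m (t) (t)) = m(2, 2) = 0
  (m (m (t) (t)) (m (t) (t))) = m(0, 0) = 2
  t = 2
  t = 2
  (m (t) (t)) = m(2, 2) = 0
  t = 2
  (m (m (t) (t)) (t)) = m(0, 2) = 2
  (m (m (m (t) (t)) (m (t) (t))) (m (m (t) (t)) (t))) = m(2, 2) = 0
  (m (m (m (t) (m (t) (t))) (m (m (t) (t)) (m (t) (t)))) (m (m (m (t) (t)) (m (t) (t))) (m (m (t) (t)) (t)))) = m(2, 0) = 0


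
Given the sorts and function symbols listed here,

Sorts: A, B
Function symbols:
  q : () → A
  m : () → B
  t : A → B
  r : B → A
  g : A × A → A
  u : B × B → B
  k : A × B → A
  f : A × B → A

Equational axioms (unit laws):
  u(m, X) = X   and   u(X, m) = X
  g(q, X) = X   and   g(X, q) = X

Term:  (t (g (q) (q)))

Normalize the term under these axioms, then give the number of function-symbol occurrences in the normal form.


size = 2

1. (t (g (q) (q)))  →  (t (q))
normal form: (t (q))


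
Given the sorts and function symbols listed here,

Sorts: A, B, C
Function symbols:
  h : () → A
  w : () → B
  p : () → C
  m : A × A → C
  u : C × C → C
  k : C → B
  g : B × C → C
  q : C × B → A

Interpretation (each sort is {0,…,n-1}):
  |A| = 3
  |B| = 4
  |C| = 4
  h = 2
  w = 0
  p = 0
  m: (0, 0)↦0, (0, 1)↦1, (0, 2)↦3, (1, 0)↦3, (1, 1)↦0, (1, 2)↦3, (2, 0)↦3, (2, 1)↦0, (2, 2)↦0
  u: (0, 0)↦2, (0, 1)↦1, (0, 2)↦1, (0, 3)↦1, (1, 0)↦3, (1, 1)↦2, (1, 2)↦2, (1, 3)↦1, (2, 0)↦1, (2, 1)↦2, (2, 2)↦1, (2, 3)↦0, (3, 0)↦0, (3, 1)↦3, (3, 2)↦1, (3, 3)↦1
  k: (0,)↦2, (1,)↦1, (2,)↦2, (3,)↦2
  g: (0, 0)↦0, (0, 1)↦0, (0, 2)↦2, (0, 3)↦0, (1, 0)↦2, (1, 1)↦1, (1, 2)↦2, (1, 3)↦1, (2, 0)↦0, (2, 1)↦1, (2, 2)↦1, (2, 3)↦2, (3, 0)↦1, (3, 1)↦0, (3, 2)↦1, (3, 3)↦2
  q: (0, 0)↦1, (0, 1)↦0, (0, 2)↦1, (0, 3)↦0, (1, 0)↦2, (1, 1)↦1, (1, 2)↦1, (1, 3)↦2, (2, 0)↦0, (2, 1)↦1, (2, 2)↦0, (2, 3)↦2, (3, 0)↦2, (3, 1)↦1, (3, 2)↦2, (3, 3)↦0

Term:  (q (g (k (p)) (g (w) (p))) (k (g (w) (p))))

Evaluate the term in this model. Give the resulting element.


value = 1

  p = 0
  (k (p)) = k(0,) = 2
  w = 0
  p = 0
  (g (w) (p)) = g(0, 0) = 0
  (g (k (p)) (g (w) (p))) = g(2, 0) = 0
  w = 0
  p = 0
  (g (w) (p)) = g(0, 0) = 0
  (k (g (w) (p))) = k(0,) = 2
  (q (g (k (p)) (g (w) (p))) (k (g (w) (p)))) = q(0, 2) = 1


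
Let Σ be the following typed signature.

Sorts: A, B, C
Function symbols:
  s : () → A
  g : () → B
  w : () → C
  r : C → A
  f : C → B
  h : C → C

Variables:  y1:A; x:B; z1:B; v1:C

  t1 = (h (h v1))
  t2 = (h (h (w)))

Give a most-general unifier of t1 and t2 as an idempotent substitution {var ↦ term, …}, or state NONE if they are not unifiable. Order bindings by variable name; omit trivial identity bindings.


{v1 ↦ (w)}


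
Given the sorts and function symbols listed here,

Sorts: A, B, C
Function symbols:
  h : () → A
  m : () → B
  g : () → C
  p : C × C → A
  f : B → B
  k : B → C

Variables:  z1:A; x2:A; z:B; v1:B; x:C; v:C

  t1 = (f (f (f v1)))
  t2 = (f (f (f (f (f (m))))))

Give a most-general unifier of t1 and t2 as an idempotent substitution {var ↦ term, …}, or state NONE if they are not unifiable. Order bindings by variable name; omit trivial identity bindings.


{v1 ↦ (f (f (m)))}


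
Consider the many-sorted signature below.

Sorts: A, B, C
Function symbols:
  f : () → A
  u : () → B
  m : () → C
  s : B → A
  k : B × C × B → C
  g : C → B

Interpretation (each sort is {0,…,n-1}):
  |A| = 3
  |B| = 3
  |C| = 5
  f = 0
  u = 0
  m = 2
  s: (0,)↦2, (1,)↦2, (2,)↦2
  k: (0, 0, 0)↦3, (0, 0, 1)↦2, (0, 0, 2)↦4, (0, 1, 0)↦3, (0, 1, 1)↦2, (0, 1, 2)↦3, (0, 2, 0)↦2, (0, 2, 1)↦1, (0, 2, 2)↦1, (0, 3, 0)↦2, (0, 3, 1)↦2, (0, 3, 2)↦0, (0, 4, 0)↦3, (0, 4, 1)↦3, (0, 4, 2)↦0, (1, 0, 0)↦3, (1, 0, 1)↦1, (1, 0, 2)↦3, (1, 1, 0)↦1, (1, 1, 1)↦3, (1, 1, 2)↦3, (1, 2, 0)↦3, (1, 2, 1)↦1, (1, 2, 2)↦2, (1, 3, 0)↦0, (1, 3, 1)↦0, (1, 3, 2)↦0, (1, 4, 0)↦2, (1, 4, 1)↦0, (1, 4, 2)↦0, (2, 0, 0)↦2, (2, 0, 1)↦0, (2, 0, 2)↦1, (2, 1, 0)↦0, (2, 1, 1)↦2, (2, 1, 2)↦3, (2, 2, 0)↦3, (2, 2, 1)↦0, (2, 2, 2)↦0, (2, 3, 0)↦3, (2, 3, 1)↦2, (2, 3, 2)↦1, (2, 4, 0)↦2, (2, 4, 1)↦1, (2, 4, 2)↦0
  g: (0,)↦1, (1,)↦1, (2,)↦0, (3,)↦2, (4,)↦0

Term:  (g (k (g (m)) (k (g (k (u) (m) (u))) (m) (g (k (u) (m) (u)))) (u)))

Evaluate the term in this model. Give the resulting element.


  m = 2
  (g (m)) = g(2,) = 0
  u = 0
  m = 2
  u = 0
  (k (u) (m) (u)) = k(0, 2, 0) = 2
  (g (k (u) (m) (u))) = g(2,) = 0
  m = 2
  u = 0
  m = 2
  u = 0
  (k (u) (m) (u)) = k(0, 2, 0) = 2
  (g (k (u) (m) (u))) = g(2,) = 0
  (k (g (k (u) (m) (u))) (m) (g (k (u) (m) (u)))) = k(0, 2, 0) = 2
  u = 0
  (k (g (m)) (k (g (k (u) (m) (u))) (m) (g (k (u) (m) (u)))) (u)) = k(0, 2, 0) = 2
  (g (k (g (m)) (k (g (k (u) (m) (u))) (m) (g (k (u) (m) (u)))) (u))) = g(2,) = 0

value = 0


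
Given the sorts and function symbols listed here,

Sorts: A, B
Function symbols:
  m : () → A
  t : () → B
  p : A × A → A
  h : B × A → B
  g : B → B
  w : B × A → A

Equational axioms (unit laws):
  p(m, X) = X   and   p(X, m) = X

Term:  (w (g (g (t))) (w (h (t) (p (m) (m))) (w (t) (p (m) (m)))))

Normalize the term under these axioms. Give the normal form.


normal form = (w (g (g (t))) (w (h (t) (m)) (w (t) (m))))

1. (w (g (g (t))) (w (h (t) (p (m) (m))) (w (t) (p (m) (m)))))  →  (w (g (g (t))) (w (h (t) (m)) (w (t) (p (m) (m)))))
2. (w (g (g (t))) (w (h (t) (m)) (w (t) (p (m) (m)))))  →  (w (g (g (t))) (w (h (t) (m)) (w (t) (m))))


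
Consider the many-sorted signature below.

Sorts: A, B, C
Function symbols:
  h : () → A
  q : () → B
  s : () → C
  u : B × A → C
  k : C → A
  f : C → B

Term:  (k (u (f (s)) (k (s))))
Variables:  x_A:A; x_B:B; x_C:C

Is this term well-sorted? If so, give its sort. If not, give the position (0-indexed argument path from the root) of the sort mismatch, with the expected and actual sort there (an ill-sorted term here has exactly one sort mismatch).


well-sorted; sort = A

      (s) : C
    (f (s)) : B
      (s) : C
    (k (s)) : A
  (u (f (s)) (k (s))) : C
(k (u (f (s)) (k (s)))) : A


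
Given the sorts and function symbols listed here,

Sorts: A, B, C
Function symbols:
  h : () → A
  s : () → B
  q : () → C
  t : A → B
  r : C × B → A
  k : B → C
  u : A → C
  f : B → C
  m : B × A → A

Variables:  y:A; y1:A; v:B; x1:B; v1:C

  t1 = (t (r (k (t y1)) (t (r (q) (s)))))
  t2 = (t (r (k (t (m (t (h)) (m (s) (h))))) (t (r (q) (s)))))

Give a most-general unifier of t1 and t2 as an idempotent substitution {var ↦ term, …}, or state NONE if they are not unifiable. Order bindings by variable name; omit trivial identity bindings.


{y1 ↦ (m (t (h)) (m (s) (h)))}


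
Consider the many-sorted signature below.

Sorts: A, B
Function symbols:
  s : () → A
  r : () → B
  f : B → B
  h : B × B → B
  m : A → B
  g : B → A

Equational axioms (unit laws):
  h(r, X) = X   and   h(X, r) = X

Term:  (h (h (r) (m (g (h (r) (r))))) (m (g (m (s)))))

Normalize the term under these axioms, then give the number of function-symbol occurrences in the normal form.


size = 8

1. (h (h (r) (m (g (h (r) (r))))) (m (g (m (s)))))  →  (h (m (g (h (r) (r)))) (m (g (m (s)))))
2. (h (m (g (h (r) (r)))) (m (g (m (s)))))  →  (h (m (g (r))) (m (g (m (s)))))
normal form: (h (m (g (r))) (m (g (m (s)))))


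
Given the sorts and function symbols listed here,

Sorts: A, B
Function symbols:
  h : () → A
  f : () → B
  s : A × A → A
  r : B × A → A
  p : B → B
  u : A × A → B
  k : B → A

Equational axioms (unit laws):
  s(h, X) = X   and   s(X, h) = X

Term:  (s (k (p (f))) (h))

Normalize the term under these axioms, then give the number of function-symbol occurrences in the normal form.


1. (s (k (p (f))) (h))  →  (k (p (f)))
normal form: (k (p (f)))

size = 3


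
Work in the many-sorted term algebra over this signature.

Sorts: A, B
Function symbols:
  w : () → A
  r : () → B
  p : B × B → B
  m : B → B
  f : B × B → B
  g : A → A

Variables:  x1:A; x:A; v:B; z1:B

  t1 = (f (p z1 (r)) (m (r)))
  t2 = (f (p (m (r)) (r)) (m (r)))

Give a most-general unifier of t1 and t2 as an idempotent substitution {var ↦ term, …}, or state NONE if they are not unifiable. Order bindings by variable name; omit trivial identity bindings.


{z1 ↦ (m (r))}


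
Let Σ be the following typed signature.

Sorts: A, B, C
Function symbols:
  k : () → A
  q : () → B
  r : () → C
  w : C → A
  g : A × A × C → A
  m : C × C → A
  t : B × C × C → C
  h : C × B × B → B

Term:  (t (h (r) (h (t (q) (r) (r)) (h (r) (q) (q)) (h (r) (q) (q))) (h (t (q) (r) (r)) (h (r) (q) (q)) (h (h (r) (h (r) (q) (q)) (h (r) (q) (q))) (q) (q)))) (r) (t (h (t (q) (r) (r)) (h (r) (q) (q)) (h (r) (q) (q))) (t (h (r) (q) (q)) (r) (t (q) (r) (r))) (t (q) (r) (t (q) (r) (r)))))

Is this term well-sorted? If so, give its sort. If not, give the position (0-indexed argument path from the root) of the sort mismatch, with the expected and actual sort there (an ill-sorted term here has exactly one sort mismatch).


    (r) : C
        (q) : B
        (r) : C
        (r) : C
      (t (q) (r) (r)) : C
        (r) : C
        (q) : B
        (q) : B
      (h (r) (q) (q)) : B
        (r) : C
        (q) : B
        (q) : B
      (h (r) (q) (q)) : B
    (h (t (q) (r) (r)) (h (r) (q) (q)) (h (r) (q) (q))) : B
        (q) : B
        (r) : C
        (r) : C
      (t (q) (r) (r)) : C
        (r) : C
        (q) : B
        (q) : B
      (h (r) (q) (q)) : B
          (r) : C
            (r) : C
            (q) : B
            (q) : B
          (h (r) (q) (q)) : B
            (r) : C
            (q) : B
            (q) : B
          (h (r) (q) (q)) : B
        (h (r) (h (r) (q) (q)) (h (r) (q) (q))) : B
        (q) : B
        (q) : B
      (h (h (r) (h (r) (q) (q)) (h (r) (q) (q))) (q) (q)) : ✗ arg 0 at [0, 2, 2, 0] has sort B, expected C
  (r) : C
        (q) : B
        (r) : C
        (r) : C
      (t (q) (r) (r)) : C
        (r) : C
        (q) : B
        (q) : B
      (h (r) (q) (q)) : B
        (r) : C
        (q) : B
        (q) : B
      (h (r) (q) (q)) : B
    (h (t (q) (r) (r)) (h (r) (q) (q)) (h (r) (q) (q))) : B
        (r) : C
        (q) : B
        (q) : B
      (h (r) (q) (q)) : B
      (r) : C
        (q) : B
        (r) : C
        (r) : C
      (t (q) (r) (r)) : C
    (t (h (r) (q) (q)) (r) (t (q) (r) (r))) : C
      (q) : B
      (r) : C
        (q) : B
        (r) : C
        (r) : C
      (t (q) (r) (r)) : C
    (t (q) (r) (t (q) (r) (r))) : C
  (t (h (t (q) (r) (r)) (h (r) (q) (q)) (h (r) (q) (q))) (t (h (r) (q) (q)) (r) (t (q) (r) (r))) (t (q) (r) (t (q) (r) (r)))) : C

ill-sorted at position [0, 2, 2, 0]: expected C, got B


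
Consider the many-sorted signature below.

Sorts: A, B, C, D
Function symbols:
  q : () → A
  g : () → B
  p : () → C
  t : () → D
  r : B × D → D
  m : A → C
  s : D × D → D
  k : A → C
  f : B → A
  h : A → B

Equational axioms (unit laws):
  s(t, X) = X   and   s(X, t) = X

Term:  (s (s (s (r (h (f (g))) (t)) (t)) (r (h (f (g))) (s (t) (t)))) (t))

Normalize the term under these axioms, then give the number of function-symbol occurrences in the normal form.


size = 11

1. (s (s (s (r (h (f (g))) (t)) (t)) (r (h (f (g))) (s (t) (t)))) (t))  →  (s (s (r (h (f (g))) (t)) (t)) (r (h (f (g))) (s (t) (t))))
2. (s (s (r (h (f (g))) (t)) (t)) (r (h (f (g))) (s (t) (t))))  →  (s (r (h (f (g))) (t)) (r (h (f (g))) (s (t) (t))))
3. (s (r (h (f (g))) (t)) (r (h (f (g))) (s (t) (t))))  →  (s (r (h (f (g))) (t)) (r (h (f (g))) (t)))
normal form: (s (r (h (f (g))) (t)) (r (h (f (g))) (t)))


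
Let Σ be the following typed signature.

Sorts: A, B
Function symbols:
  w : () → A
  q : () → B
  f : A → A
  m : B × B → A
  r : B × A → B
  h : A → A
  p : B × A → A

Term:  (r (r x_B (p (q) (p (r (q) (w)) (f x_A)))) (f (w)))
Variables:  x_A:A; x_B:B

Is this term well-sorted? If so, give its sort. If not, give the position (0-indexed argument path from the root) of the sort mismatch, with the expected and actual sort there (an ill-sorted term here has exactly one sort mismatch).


well-sorted; sort = B

    x_B : B
      (q) : B
          (q) : B
          (w) : A
        (r (q) (w)) : B
          x_A : A
        (f x_A) : A
      (p (r (q) (w)) (f x_A)) : A
    (p (q) (p (r (q) (w)) (f x_A))) : A
  (r x_B (p (q) (p (r (q) (w)) (f x_A)))) : B
    (w) : A
  (f (w)) : A
(r (r x_B (p (q) (p (r (q) (w)) (f x_A)))) (f (w))) : B


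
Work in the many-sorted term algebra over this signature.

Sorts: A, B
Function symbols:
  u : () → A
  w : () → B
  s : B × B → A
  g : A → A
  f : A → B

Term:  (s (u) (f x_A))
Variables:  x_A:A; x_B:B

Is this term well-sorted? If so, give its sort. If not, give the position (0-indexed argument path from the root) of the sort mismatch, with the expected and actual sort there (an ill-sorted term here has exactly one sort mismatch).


ill-sorted at position [0]: expected B, got A

  (u) : A
    x_A : A
  (f x_A) : B
(s (u) (f x_A)) : ✗ arg 0 at [0] has sort A, expected B


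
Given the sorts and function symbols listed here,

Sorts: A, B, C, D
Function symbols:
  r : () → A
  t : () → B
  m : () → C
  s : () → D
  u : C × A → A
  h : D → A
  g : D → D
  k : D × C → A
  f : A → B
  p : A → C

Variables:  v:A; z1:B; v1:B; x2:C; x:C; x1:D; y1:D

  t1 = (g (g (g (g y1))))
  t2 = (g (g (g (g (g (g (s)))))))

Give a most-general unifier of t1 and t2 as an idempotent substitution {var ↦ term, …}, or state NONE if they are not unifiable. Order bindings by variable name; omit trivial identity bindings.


{y1 ↦ (g (g (s)))}


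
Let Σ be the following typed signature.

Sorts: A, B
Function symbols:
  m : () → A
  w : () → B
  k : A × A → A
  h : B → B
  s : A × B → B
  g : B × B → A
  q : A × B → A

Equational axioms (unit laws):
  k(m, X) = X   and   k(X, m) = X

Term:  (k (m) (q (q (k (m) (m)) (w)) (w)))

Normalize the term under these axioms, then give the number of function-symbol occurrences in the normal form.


1. (k (m) (q (q (k (m) (m)) (w)) (w)))  →  (q (q (k (m) (m)) (w)) (w))
2. (q (q (k (m) (m)) (w)) (w))  →  (q (q (m) (w)) (w))
normal form: (q (q (m) (w)) (w))

size = 5


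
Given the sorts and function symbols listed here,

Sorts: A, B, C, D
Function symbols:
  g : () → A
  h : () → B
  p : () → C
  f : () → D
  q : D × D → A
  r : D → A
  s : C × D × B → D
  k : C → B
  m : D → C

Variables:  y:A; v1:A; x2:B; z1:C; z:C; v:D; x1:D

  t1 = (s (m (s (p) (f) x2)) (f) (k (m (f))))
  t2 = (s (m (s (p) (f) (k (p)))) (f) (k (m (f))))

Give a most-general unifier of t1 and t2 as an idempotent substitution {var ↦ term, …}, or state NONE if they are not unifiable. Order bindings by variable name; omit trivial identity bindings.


{x2 ↦ (k (p))}


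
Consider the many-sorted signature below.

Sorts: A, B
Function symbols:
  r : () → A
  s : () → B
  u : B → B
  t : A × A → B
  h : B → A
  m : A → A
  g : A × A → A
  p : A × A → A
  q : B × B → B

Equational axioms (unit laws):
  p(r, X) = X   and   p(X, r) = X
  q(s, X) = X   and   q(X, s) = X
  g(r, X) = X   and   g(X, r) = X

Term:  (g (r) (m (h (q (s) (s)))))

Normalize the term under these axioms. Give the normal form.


normal form = (m (h (s)))

1. (g (r) (m (h (q (s) (s)))))  →  (m (h (q (s) (s))))
2. (m (h (q (s) (s))))  →  (m (h (s)))


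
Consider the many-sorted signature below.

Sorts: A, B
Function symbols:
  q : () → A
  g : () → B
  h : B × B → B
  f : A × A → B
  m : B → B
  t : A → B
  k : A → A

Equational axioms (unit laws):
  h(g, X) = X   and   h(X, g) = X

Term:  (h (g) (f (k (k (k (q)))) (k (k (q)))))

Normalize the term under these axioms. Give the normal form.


normal form = (f (k (k (k (q)))) (k (k (q))))

1. (h (g) (f (k (k (k (q)))) (k (k (q)))))  →  (f (k (k (k (q)))) (k (k (q))))


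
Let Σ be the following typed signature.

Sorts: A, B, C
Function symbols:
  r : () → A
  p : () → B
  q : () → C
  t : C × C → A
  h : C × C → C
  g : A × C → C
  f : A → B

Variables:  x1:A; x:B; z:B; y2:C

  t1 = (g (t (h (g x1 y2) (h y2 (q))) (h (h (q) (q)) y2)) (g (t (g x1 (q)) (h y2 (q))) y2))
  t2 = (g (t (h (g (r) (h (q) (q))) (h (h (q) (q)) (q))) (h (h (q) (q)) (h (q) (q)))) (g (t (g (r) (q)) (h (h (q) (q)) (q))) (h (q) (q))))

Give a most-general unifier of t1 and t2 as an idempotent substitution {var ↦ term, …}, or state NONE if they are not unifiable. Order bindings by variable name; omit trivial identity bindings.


{x1 ↦ (r), y2 ↦ (h (q) (q))}


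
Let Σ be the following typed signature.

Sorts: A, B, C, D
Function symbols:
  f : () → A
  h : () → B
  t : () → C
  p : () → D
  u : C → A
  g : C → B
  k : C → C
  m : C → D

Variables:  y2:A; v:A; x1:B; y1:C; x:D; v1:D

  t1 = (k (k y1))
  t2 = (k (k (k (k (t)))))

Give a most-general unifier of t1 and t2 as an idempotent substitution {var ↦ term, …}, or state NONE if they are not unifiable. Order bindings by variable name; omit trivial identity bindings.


{y1 ↦ (k (k (t)))}


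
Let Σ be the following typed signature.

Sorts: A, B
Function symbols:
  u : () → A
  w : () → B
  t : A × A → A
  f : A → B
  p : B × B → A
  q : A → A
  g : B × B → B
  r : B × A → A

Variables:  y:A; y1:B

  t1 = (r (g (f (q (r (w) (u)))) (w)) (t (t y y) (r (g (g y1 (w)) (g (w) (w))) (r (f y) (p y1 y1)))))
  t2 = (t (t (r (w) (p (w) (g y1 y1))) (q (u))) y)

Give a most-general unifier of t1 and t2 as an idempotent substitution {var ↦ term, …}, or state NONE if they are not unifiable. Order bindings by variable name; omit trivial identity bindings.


NONE (not unifiable)

head clash or occurs-check failure — not unifiable


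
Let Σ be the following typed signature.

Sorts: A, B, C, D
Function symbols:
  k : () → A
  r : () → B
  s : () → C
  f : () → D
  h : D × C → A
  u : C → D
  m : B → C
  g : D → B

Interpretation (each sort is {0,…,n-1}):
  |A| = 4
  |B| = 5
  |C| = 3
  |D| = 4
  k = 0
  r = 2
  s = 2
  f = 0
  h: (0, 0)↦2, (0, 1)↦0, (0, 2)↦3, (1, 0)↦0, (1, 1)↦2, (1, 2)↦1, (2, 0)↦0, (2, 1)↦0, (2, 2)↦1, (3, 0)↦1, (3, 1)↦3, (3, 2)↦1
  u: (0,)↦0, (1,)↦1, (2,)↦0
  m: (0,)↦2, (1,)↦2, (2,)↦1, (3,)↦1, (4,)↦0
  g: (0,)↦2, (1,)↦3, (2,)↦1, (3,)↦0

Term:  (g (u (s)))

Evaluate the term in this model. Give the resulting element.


  s = 2
  (u (s)) = u(2,) = 0
  (g (u (s))) = g(0,) = 2

value = 2


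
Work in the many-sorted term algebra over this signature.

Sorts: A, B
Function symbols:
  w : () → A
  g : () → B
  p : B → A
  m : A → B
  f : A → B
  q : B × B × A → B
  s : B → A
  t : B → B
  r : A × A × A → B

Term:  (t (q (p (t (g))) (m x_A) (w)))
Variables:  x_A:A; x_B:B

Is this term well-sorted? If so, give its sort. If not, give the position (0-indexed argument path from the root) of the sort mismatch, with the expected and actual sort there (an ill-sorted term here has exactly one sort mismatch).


ill-sorted at position [0, 0]: expected B, got A

        (g) : B
      (t (g)) : B
    (p (t (g))) : A
      x_A : A
    (m x_A) : B
    (w) : A
  (q (p (t (g))) (m x_A) (w)) : ✗ arg 0 at [0, 0] has sort A, expected B


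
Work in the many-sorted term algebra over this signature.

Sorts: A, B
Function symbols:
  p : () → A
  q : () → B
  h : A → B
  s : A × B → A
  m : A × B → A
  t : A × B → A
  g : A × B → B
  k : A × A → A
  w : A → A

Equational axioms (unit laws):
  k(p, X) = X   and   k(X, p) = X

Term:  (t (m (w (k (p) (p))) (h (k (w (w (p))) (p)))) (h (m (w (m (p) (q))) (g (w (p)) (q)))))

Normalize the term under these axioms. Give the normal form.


1. (t (m (w (k (p) (p))) (h (k (w (w (p))) (p)))) (h (m (w (m (p) (q))) (g (w (p)) (q)))))  →  (t (m (w (p)) (h (k (w (w (p))) (p)))) (h (m (w (m (p) (q))) (g (w (p)) (q)))))
2. (t (m (w (p)) (h (k (w (w (p))) (p)))) (h (m (w (m (p) (q))) (g (w (p)) (q)))))  →  (t (m (w (p)) (h (w (w (p))))) (h (m (w (m (p) (q))) (g (w (p)) (q)))))

normal form = (t (m (w (p)) (h (w (w (p))))) (h (m (w (m (p) (q))) (g (w (p)) (q)))))


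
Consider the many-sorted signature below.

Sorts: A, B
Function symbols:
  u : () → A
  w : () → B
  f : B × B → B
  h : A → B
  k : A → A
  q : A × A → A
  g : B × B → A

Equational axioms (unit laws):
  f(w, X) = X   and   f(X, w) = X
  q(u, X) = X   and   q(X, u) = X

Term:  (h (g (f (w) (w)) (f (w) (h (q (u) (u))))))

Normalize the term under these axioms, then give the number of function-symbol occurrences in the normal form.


1. (h (g (f (w) (w)) (f (w) (h (q (u) (u))))))  →  (h (g (w) (f (w) (h (q (u) (u))))))
2. (h (g (w) (f (w) (h (q (u) (u))))))  →  (h (g (w) (h (q (u) (u)))))
3. (h (g (w) (h (q (u) (u)))))  →  (h (g (w) (h (u))))
normal form: (h (g (w) (h (u))))

size = 5


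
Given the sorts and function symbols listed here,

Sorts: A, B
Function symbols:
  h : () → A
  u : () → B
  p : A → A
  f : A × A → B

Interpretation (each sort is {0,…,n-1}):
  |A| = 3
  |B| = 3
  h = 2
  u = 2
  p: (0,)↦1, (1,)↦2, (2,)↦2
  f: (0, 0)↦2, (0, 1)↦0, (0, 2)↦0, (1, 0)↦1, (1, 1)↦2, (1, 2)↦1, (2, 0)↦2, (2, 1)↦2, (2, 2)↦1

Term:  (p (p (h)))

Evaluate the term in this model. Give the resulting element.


  h = 2
  (p (h)) = p(2,) = 2
  (p (p (h))) = p(2,) = 2

value = 2


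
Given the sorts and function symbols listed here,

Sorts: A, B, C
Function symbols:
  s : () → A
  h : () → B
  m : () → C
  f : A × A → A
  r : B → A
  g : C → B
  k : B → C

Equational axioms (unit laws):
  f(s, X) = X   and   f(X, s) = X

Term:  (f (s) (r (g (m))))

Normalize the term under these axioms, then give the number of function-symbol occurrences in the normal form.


1. (f (s) (r (g (m))))  →  (r (g (m)))
normal form: (r (g (m)))

size = 3


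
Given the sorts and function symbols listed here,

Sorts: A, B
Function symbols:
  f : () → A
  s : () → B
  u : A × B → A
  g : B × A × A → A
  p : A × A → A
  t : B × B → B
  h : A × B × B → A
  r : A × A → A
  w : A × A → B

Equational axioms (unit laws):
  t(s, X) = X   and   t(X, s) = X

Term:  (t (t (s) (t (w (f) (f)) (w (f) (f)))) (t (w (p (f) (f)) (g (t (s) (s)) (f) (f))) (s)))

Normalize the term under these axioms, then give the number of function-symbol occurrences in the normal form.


size = 16

1. (t (t (s) (t (w (f) (f)) (w (f) (f)))) (t (w (p (f) (f)) (g (t (s) (s)) (f) (f))) (s)))  →  (t (t (w (f) (f)) (w (f) (f))) (t (w (p (f) (f)) (g (t (s) (s)) (f) (f))) (s)))
2. (t (t (w (f) (f)) (w (f) (f))) (t (w (p (f) (f)) (g (t (s) (s)) (f) (f))) (s)))  →  (t (t (w (f) (f)) (w (f) (f))) (w (p (f) (f)) (g (t (s) (s)) (f) (f))))
3. (t (t (w (f) (f)) (w (f) (f))) (w (p (f) (f)) (g (t (s) (s)) (f) (f))))  →  (t (t (w (f) (f)) (w (f) (f))) (w (p (f) (f)) (g (s) (f) (f))))
normal form: (t (t (w (f) (f)) (w (f) (f))) (w (p (f) (f)) (g (s) (f) (f))))


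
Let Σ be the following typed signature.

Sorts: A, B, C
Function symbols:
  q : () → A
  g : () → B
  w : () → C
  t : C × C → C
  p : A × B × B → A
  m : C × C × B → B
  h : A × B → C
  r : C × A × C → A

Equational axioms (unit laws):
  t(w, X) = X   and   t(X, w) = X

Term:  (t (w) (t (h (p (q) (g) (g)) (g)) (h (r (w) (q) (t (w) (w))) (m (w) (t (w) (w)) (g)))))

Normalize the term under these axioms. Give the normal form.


1. (t (w) (t (h (p (q) (g) (g)) (g)) (h (r (w) (q) (t (w) (w))) (m (w) (t (w) (w)) (g)))))  →  (t (h (p (q) (g) (g)) (g)) (h (r (w) (q) (t (w) (w))) (m (w) (t (w) (w)) (g))))
2. (t (h (p (q) (g) (g)) (g)) (h (r (w) (q) (t (w) (w))) (m (w) (t (w) (w)) (g))))  →  (t (h (p (q) (g) (g)) (g)) (h (r (w) (q) (w)) (m (w) (t (w) (w)) (g))))
3. (t (h (p (q) (g) (g)) (g)) (h (r (w) (q) (w)) (m (w) (t (w) (w)) (g))))  →  (t (h (p (q) (g) (g)) (g)) (h (r (w) (q) (w)) (m (w) (w) (g))))

normal form = (t (h (p (q) (g) (g)) (g)) (h (r (w) (q) (w)) (m (w) (w) (g))))


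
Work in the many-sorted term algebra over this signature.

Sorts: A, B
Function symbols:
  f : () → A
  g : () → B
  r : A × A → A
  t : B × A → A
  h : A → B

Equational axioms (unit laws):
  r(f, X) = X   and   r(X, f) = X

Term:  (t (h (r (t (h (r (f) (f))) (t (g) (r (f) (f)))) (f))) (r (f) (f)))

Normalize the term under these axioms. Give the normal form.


1. (t (h (r (t (h (r (f) (f))) (t (g) (r (f) (f)))) (f))) (r (f) (f)))  →  (t (h (t (h (r (f) (f))) (t (g) (r (f) (f))))) (r (f) (f)))
2. (t (h (t (h (r (f) (f))) (t (g) (r (f) (f))))) (r (f) (f)))  →  (t (h (t (h (f)) (t (g) (r (f) (f))))) (r (f) (f)))
3. (t (h (t (h (f)) (t (g) (r (f) (f))))) (r (f) (f)))  →  (t (h (t (h (f)) (t (g) (f)))) (r (f) (f)))
4. (t (h (t (h (f)) (t (g) (f)))) (r (f) (f)))  →  (t (h (t (h (f)) (t (g) (f)))) (f))

normal form = (t (h (t (h (f)) (t (g) (f)))) (f))
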